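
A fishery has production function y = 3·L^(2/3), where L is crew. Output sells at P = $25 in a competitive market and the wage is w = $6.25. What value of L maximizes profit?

MP_L = (2/3)·3·L^(-1/3) = 2·L^(-1/3).
Profit maximization for a price taker requires P·MP_L = w: 25·2·L^(-1/3) = 6.25.
So L^(-1/3) = 0.125, which gives L = 512.

L* = 512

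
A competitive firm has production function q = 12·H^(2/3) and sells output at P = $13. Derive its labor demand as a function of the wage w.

MP_H = (2/3)·12·H^(-1/3) = 8·H^(-1/3).
Setting P·MP_H = w: 104·H^(-1/3) = w.
Solving for H: H^(-1/3) = w/104, so H = (104/w)^(3).

H(w) = 1124864/w³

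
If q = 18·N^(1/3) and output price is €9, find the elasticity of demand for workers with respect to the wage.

MP_N = (1/3)·18·N^(-2/3), so P·MP_N = w gives 54·N^(-2/3) = w.
Solving, N(w) = (54/w)^(3/2). This is a constant-elasticity form: N ∝ w^(−3/2), so ε = −3/2.

ε = -1.5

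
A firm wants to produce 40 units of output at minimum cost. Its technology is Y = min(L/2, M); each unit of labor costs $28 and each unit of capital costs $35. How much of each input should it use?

L* = 80, M* = 40

With a fixed-proportions technology, the cost-minimizing bundle uses no slack in either input: L/2 = M = Y.
So L = 2·40 = 80 and M = 40.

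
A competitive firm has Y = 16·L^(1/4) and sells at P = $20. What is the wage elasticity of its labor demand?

ε = -4/3

MP_L = (1/4)·16·L^(-3/4), so P·MP_L = w gives 80·L^(-3/4) = w.
Solving, L(w) = (80/w)^(4/3). This is a constant-elasticity form: L ∝ w^(−4/3), so ε = −4/3.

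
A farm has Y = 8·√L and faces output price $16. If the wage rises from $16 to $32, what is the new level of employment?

L* = 4

From P·MP_L = w with MP_L = 4·L^(-1/2), the labor demand is L(w) = (64/w)^(2).
At w = 16: L = 16. At w = 32: L = 4.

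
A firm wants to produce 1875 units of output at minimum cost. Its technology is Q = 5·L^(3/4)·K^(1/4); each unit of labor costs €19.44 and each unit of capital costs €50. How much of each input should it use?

L* = 625, K* = 81

Cost minimization requires the marginal rate of technical substitution to equal the input-price ratio: MP_L/MP_K = w/r.
Here MP_L/MP_K = (3/4)·(K/L)/(1/4) = 3·(K/L). Setting this equal to 19.44/50 = 0.3888 gives K = 0.1296L.
Substituting into Q = 1875: 5·L^(3/4)·(0.1296L)^(1/4) = 1875.
Solving, L = 625 and K = 81.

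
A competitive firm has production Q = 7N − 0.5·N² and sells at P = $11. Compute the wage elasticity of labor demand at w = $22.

ε = -0.4

From P·MP_N = w with MP_N = 7 − N, labor demand is N(w) = 7 − w/11.
dN/dw = −1/(11) = -1/11.
At w = 22, N = 5, so ε = (dN/dw)·(w/N) = (-1/11)·(22/5) = -0.4.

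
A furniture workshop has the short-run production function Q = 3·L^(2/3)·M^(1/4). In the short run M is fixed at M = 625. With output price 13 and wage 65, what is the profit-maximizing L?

L* = 8

With M = 625, MP_L = (2/3)·3·L^(-1/3)·625^(1/4) = 10·L^(-1/3).
Profit maximization for a price taker requires P·MP_L = w: 13·10·L^(-1/3) = 65.
So L^(-1/3) = 0.5, which gives L = 8.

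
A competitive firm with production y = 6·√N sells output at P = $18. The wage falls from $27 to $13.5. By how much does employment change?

ΔN = 12

From P·MP_N = w with MP_N = 3·N^(-1/2), the labor demand is N(w) = (54/w)^(2).
At w = 27: N = 4. At w = 13.5: N = 16.
ΔN = 16 − 4 = 12.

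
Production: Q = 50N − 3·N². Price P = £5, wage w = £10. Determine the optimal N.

N* = 8

The marginal product of N is MP_N = 50 − 6N.
A price-taking firm hires until the value of the marginal product equals the wage: P·MP_N = w, so 5·(50 − 6N) = 10.
Then 50 − 6N = 2, giving N = 8.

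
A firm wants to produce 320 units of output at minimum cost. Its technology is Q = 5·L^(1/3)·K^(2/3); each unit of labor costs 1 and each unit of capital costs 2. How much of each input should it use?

L* = 64, K* = 64

Cost minimization requires the marginal rate of technical substitution to equal the input-price ratio: MP_L/MP_K = w/r.
Here MP_L/MP_K = (1/3)·(K/L)/(2/3) = 0.5·(K/L). Setting this equal to 1/2 = 0.5 gives K = L.
Substituting into Q = 320: 5·L^(1/3)·(L)^(2/3) = 320.
Solving, L = 64 and K = 64.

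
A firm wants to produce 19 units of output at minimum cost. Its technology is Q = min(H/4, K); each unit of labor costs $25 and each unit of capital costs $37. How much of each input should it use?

H* = 76, K* = 19

With a fixed-proportions technology, the cost-minimizing bundle uses no slack in either input: H/4 = K = Q.
So H = 4·19 = 76 and K = 19.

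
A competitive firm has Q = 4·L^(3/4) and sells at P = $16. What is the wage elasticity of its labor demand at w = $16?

MP_L = (3/4)·4·L^(-1/4), so P·MP_L = w gives 48·L^(-1/4) = w.
Solving, L(w) = (48/w)^(4). This is a constant-elasticity form: L ∝ w^(−4), so ε = −4.

ε = -4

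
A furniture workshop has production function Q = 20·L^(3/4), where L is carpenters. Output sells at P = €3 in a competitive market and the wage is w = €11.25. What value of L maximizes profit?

L* = 256

MP_L = (3/4)·20·L^(-1/4) = 15·L^(-1/4).
Profit maximization for a price taker requires P·MP_L = w: 3·15·L^(-1/4) = 11.25.
So L^(-1/4) = 0.25, which gives L = 256.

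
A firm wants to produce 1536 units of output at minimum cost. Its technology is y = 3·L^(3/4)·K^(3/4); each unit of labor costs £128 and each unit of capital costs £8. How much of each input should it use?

Cost minimization requires the marginal rate of technical substitution to equal the input-price ratio: MP_L/MP_K = w/r.
Here MP_L/MP_K = (3/4)·(K/L)/(3/4) = (K/L). Setting this equal to 128/8 = 16 gives K = 16L.
Substituting into y = 1536: 3·L^(3/4)·(16L)^(3/4) = 1536.
Solving, L = 16 and K = 256.

L* = 16, K* = 256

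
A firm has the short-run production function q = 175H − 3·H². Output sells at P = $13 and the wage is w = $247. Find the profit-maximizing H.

The marginal product of H is MP_H = 175 − 6H.
A price-taking firm hires until the value of the marginal product equals the wage: P·MP_H = w, so 13·(175 − 6H) = 247.
Then 175 − 6H = 19, giving H = 26.

H* = 26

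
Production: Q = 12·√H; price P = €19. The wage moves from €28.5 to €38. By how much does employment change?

ΔH = -7

From P·MP_H = w with MP_H = 6·H^(-1/2), the labor demand is H(w) = (114/w)^(2).
At w = 28.5: H = 16. At w = 38: H = 9.
ΔH = 9 − 16 = -7.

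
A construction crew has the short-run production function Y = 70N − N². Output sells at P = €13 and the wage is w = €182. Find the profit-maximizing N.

The marginal product of N is MP_N = 70 − 2N.
A price-taking firm hires until the value of the marginal product equals the wage: P·MP_N = w, so 13·(70 − 2N) = 182.
Then 70 − 2N = 14, giving N = 28.

N* = 28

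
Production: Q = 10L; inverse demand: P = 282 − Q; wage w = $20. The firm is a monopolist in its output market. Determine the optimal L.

L* = 14

Marginal revenue from the inverse demand is MR = 282 − 2Q.
The marginal product is MP_L = 10.
A monopolist hires until marginal revenue product equals the wage: MR·MP_L = w.
(282 − 20L)·10 = 20, so L = 14.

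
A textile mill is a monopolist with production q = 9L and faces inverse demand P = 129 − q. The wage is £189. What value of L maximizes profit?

Marginal revenue from the inverse demand is MR = 129 − 2q.
The marginal product is MP_L = 9.
A monopolist hires until marginal revenue product equals the wage: MR·MP_L = w.
(129 − 18L)·9 = 189, so L = 6.

L* = 6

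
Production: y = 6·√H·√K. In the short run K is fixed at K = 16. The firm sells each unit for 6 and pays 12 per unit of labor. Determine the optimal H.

With K = 16, MP_H = (1/2)·6·H^(-1/2)·16^(1/2) = 12·H^(-1/2).
Profit maximization for a price taker requires P·MP_H = w: 6·12·H^(-1/2) = 12.
So H^(-1/2) = 1/6, which gives H = 36.

H* = 36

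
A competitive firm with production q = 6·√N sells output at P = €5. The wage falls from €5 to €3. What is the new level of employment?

From P·MP_N = w with MP_N = 3·N^(-1/2), the labor demand is N(w) = (15/w)^(2).
At w = 5: N = 9. At w = 3: N = 25.

N* = 25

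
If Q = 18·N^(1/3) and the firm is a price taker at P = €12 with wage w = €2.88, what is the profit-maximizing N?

MP_N = (1/3)·18·N^(-2/3) = 6·N^(-2/3).
Profit maximization for a price taker requires P·MP_N = w: 12·6·N^(-2/3) = 2.88.
So N^(-2/3) = 0.04, which gives N = 125.

N* = 125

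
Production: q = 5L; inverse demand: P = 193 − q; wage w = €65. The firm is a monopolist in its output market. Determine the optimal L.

Marginal revenue from the inverse demand is MR = 193 − 2q.
The marginal product is MP_L = 5.
A monopolist hires until marginal revenue product equals the wage: MR·MP_L = w.
(193 − 10L)·5 = 65, so L = 18.

L* = 18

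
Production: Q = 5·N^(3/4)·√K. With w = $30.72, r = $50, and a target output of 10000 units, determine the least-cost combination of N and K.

Cost minimization requires the marginal rate of technical substitution to equal the input-price ratio: MP_N/MP_K = w/r.
Here MP_N/MP_K = (3/4)·(K/N)/(1/2) = 1.5·(K/N). Setting this equal to 30.72/50 = 0.6144 gives K = 0.4096N.
Substituting into Q = 10000: 5·N^(3/4)·(0.4096N)^(1/2) = 10000.
Solving, N = 625 and K = 256.

N* = 625, K* = 256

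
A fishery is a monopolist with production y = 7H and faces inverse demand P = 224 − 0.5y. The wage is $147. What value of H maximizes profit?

H* = 29

Marginal revenue from the inverse demand is MR = 224 − y.
The marginal product is MP_H = 7.
A monopolist hires until marginal revenue product equals the wage: MR·MP_H = w.
(224 − 7H)·7 = 147, so H = 29.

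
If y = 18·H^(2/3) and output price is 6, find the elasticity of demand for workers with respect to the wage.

ε = -3

MP_H = (2/3)·18·H^(-1/3), so P·MP_H = w gives 72·H^(-1/3) = w.
Solving, H(w) = (72/w)^(3). This is a constant-elasticity form: H ∝ w^(−3), so ε = −3.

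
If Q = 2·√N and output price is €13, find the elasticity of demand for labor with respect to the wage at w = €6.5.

MP_N = (1/2)·2·N^(-1/2), so P·MP_N = w gives 13·N^(-1/2) = w.
Solving, N(w) = (13/w)^(2). This is a constant-elasticity form: N ∝ w^(−2), so ε = −2.

ε = -2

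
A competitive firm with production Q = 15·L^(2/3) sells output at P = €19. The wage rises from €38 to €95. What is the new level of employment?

From P·MP_L = w with MP_L = 10·L^(-1/3), the labor demand is L(w) = (190/w)^(3).
At w = 38: L = 125. At w = 95: L = 8.

L* = 8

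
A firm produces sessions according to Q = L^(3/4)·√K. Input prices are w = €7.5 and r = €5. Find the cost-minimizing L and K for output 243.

Cost minimization requires the marginal rate of technical substitution to equal the input-price ratio: MP_L/MP_K = w/r.
Here MP_L/MP_K = (3/4)·(K/L)/(1/2) = 1.5·(K/L). Setting this equal to 7.5/5 = 1.5 gives K = L.
Substituting into Q = 243: L^(3/4)·(L)^(1/2) = 243.
Solving, L = 81 and K = 81.

L* = 81, K* = 81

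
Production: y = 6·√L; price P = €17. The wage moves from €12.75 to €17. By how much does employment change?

ΔL = -7

From P·MP_L = w with MP_L = 3·L^(-1/2), the labor demand is L(w) = (51/w)^(2).
At w = 12.75: L = 16. At w = 17: L = 9.
ΔL = 9 − 16 = -7.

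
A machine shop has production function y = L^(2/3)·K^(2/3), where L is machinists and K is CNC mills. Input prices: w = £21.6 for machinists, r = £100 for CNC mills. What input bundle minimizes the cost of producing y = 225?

Cost minimization requires the marginal rate of technical substitution to equal the input-price ratio: MP_L/MP_K = w/r.
Here MP_L/MP_K = (2/3)·(K/L)/(2/3) = (K/L). Setting this equal to 21.6/100 = 0.216 gives K = 0.216L.
Substituting into y = 225: L^(2/3)·(0.216L)^(2/3) = 225.
Solving, L = 125 and K = 27.

L* = 125, K* = 27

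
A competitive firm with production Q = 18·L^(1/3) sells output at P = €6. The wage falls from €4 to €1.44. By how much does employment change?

From P·MP_L = w with MP_L = 6·L^(-2/3), the labor demand is L(w) = (36/w)^(3/2).
At w = 4: L = 27. At w = 1.44: L = 125.
ΔL = 125 − 27 = 98.

ΔL = 98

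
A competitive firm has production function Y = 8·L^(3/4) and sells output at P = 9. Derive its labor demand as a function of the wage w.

L(w) = 8503056/w^(4)

MP_L = (3/4)·8·L^(-1/4) = 6·L^(-1/4).
Setting P·MP_L = w: 54·L^(-1/4) = w.
Solving for L: L^(-1/4) = w/54, so L = (54/w)^(4).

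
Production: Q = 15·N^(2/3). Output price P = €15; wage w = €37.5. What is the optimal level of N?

MP_N = (2/3)·15·N^(-1/3) = 10·N^(-1/3).
Profit maximization for a price taker requires P·MP_N = w: 15·10·N^(-1/3) = 37.5.
So N^(-1/3) = 0.25, which gives N = 64.

N* = 64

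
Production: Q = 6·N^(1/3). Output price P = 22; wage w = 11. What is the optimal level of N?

N* = 8

MP_N = (1/3)·6·N^(-2/3) = 2·N^(-2/3).
Profit maximization for a price taker requires P·MP_N = w: 22·2·N^(-2/3) = 11.
So N^(-2/3) = 0.25, which gives N = 8.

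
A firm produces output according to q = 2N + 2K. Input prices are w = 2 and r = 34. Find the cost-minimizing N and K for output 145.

The inputs are perfect substitutes, so the firm uses whichever has the lower cost per unit of output.
Cost per unit of output via N is w/2 = 1; via K it is r/2 = 17. N is cheaper.
Producing q = 145 with N alone: N = 72.5, K = 0.

N* = 72.5, K* = 0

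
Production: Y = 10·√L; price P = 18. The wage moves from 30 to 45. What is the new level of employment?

From P·MP_L = w with MP_L = 5·L^(-1/2), the labor demand is L(w) = (90/w)^(2).
At w = 30: L = 9. At w = 45: L = 4.

L* = 4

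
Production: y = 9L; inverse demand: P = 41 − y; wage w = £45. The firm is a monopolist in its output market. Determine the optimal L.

Marginal revenue from the inverse demand is MR = 41 − 2y.
The marginal product is MP_L = 9.
A monopolist hires until marginal revenue product equals the wage: MR·MP_L = w.
(41 − 18L)·9 = 45, so L = 2.

L* = 2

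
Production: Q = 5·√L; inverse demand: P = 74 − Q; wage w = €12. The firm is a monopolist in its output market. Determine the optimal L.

L* = 25

Marginal revenue from the inverse demand is MR = 74 − 2Q.
The marginal product is MP_L = 2.5·L^(-1/2).
A monopolist hires until marginal revenue product equals the wage: MR·MP_L = w.
At L, Q = 5·√L. Substituting and solving: (74 − 10·√L)·2.5·L^(-1/2) = 12 gives L = 25.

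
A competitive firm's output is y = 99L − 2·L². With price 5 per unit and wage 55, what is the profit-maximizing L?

The marginal product of L is MP_L = 99 − 4L.
A price-taking firm hires until the value of the marginal product equals the wage: P·MP_L = w, so 5·(99 − 4L) = 55.
Then 99 − 4L = 11, giving L = 22.

L* = 22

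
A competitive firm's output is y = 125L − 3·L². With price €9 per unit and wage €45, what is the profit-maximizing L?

L* = 20

The marginal product of L is MP_L = 125 − 6L.
A price-taking firm hires until the value of the marginal product equals the wage: P·MP_L = w, so 9·(125 − 6L) = 45.
Then 125 − 6L = 5, giving L = 20.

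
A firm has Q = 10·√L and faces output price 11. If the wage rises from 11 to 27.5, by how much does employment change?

From P·MP_L = w with MP_L = 5·L^(-1/2), the labor demand is L(w) = (55/w)^(2).
At w = 11: L = 25. At w = 27.5: L = 4.
ΔL = 4 − 25 = -21.

ΔL = -21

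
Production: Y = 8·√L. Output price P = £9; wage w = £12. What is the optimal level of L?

MP_L = (1/2)·8·L^(-1/2) = 4·L^(-1/2).
Profit maximization for a price taker requires P·MP_L = w: 9·4·L^(-1/2) = 12.
So L^(-1/2) = 1/3, which gives L = 9.

L* = 9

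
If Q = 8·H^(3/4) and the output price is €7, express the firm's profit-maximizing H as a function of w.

MP_H = (3/4)·8·H^(-1/4) = 6·H^(-1/4).
Setting P·MP_H = w: 42·H^(-1/4) = w.
Solving for H: H^(-1/4) = w/42, so H = (42/w)^(4).

H(w) = 3111696/w^(4)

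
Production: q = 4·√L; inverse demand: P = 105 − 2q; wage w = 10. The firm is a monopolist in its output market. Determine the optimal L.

L* = 25

Marginal revenue from the inverse demand is MR = 105 − 4q.
The marginal product is MP_L = 2·L^(-1/2).
A monopolist hires until marginal revenue product equals the wage: MR·MP_L = w.
At L, q = 4·√L. Substituting and solving: (105 − 16·√L)·2·L^(-1/2) = 10 gives L = 25.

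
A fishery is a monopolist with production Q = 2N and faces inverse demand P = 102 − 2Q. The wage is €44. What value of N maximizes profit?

Marginal revenue from the inverse demand is MR = 102 − 4Q.
The marginal product is MP_N = 2.
A monopolist hires until marginal revenue product equals the wage: MR·MP_N = w.
(102 − 8N)·2 = 44, so N = 10.

N* = 10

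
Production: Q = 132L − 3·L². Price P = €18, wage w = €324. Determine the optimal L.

The marginal product of L is MP_L = 132 − 6L.
A price-taking firm hires until the value of the marginal product equals the wage: P·MP_L = w, so 18·(132 − 6L) = 324.
Then 132 − 6L = 18, giving L = 19.

L* = 19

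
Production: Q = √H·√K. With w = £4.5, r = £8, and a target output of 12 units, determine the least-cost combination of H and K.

H* = 16, K* = 9

Cost minimization requires the marginal rate of technical substitution to equal the input-price ratio: MP_H/MP_K = w/r.
Here MP_H/MP_K = (1/2)·(K/H)/(1/2) = (K/H). Setting this equal to 4.5/8 = 0.5625 gives K = 0.5625H.
Substituting into Q = 12: H^(1/2)·(0.5625H)^(1/2) = 12.
Solving, H = 16 and K = 9.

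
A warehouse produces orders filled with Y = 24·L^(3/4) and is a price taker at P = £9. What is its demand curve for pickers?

L(w) = (162/w)^(4)

MP_L = (3/4)·24·L^(-1/4) = 18·L^(-1/4).
Setting P·MP_L = w: 162·L^(-1/4) = w.
Solving for L: L^(-1/4) = w/162, so L = (162/w)^(4).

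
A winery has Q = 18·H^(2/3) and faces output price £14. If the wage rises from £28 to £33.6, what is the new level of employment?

H* = 125

From P·MP_H = w with MP_H = 12·H^(-1/3), the labor demand is H(w) = (168/w)^(3).
At w = 28: H = 216. At w = 33.6: H = 125.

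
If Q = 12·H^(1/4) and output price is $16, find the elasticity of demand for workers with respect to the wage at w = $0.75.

MP_H = (1/4)·12·H^(-3/4), so P·MP_H = w gives 48·H^(-3/4) = w.
Solving, H(w) = (48/w)^(4/3). This is a constant-elasticity form: H ∝ w^(−4/3), so ε = −4/3.

ε = -4/3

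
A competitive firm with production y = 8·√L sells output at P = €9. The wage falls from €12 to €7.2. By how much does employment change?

ΔL = 16

From P·MP_L = w with MP_L = 4·L^(-1/2), the labor demand is L(w) = (36/w)^(2).
At w = 12: L = 9. At w = 7.2: L = 25.
ΔL = 25 − 9 = 16.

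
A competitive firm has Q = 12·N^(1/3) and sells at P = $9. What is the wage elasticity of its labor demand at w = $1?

MP_N = (1/3)·12·N^(-2/3), so P·MP_N = w gives 36·N^(-2/3) = w.
Solving, N(w) = (36/w)^(3/2). This is a constant-elasticity form: N ∝ w^(−3/2), so ε = −3/2.

ε = -1.5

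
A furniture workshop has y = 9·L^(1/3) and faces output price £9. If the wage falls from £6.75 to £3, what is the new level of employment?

From P·MP_L = w with MP_L = 3·L^(-2/3), the labor demand is L(w) = (27/w)^(3/2).
At w = 6.75: L = 8. At w = 3: L = 27.

L* = 27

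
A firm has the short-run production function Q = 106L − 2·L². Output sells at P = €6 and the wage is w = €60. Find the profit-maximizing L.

The marginal product of L is MP_L = 106 − 4L.
A price-taking firm hires until the value of the marginal product equals the wage: P·MP_L = w, so 6·(106 − 4L) = 60.
Then 106 − 4L = 10, giving L = 24.

L* = 24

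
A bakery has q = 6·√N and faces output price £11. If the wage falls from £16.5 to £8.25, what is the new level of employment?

N* = 16

From P·MP_N = w with MP_N = 3·N^(-1/2), the labor demand is N(w) = (33/w)^(2).
At w = 16.5: N = 4. At w = 8.25: N = 16.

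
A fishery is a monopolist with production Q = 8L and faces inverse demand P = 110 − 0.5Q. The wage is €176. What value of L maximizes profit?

Marginal revenue from the inverse demand is MR = 110 − Q.
The marginal product is MP_L = 8.
A monopolist hires until marginal revenue product equals the wage: MR·MP_L = w.
(110 − 8L)·8 = 176, so L = 11.

L* = 11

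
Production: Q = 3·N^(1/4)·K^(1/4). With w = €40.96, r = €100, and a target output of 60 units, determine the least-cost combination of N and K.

Cost minimization requires the marginal rate of technical substitution to equal the input-price ratio: MP_N/MP_K = w/r.
Here MP_N/MP_K = (1/4)·(K/N)/(1/4) = (K/N). Setting this equal to 40.96/100 = 0.4096 gives K = 0.4096N.
Substituting into Q = 60: 3·N^(1/4)·(0.4096N)^(1/4) = 60.
Solving, N = 625 and K = 256.

N* = 625, K* = 256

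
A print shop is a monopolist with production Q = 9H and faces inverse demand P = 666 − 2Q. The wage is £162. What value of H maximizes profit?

H* = 18

Marginal revenue from the inverse demand is MR = 666 − 4Q.
The marginal product is MP_H = 9.
A monopolist hires until marginal revenue product equals the wage: MR·MP_H = w.
(666 − 36H)·9 = 162, so H = 18.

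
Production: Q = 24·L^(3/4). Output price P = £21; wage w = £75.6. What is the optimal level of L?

MP_L = (3/4)·24·L^(-1/4) = 18·L^(-1/4).
Profit maximization for a price taker requires P·MP_L = w: 21·18·L^(-1/4) = 75.6.
So L^(-1/4) = 0.2, which gives L = 625.

L* = 625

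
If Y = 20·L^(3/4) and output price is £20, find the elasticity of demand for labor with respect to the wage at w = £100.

MP_L = (3/4)·20·L^(-1/4), so P·MP_L = w gives 300·L^(-1/4) = w.
Solving, L(w) = (300/w)^(4). This is a constant-elasticity form: L ∝ w^(−4), so ε = −4.

ε = -4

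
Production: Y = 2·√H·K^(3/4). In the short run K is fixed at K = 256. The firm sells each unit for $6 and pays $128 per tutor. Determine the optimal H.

With K = 256, MP_H = (1/2)·2·H^(-1/2)·256^(3/4) = 64·H^(-1/2).
Profit maximization for a price taker requires P·MP_H = w: 6·64·H^(-1/2) = 128.
So H^(-1/2) = 1/3, which gives H = 9.

H* = 9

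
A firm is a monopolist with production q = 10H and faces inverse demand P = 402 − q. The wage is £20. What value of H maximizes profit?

Marginal revenue from the inverse demand is MR = 402 − 2q.
The marginal product is MP_H = 10.
A monopolist hires until marginal revenue product equals the wage: MR·MP_H = w.
(402 − 20H)·10 = 20, so H = 20.

H* = 20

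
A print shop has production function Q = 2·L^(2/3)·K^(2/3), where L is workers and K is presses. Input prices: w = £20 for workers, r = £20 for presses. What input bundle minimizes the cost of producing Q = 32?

Cost minimization requires the marginal rate of technical substitution to equal the input-price ratio: MP_L/MP_K = w/r.
Here MP_L/MP_K = (2/3)·(K/L)/(2/3) = (K/L). Setting this equal to 20/20 = 1 gives K = L.
Substituting into Q = 32: 2·L^(2/3)·(L)^(2/3) = 32.
Solving, L = 8 and K = 8.

L* = 8, K* = 8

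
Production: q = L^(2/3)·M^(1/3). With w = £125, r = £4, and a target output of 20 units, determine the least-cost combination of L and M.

L* = 8, M* = 125

Cost minimization requires the marginal rate of technical substitution to equal the input-price ratio: MP_L/MP_M = w/r.
Here MP_L/MP_M = (2/3)·(M/L)/(1/3) = 2·(M/L). Setting this equal to 125/4 = 31.25 gives M = 15.625L.
Substituting into q = 20: L^(2/3)·(15.625L)^(1/3) = 20.
Solving, L = 8 and M = 125.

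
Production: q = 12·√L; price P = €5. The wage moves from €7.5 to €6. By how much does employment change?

From P·MP_L = w with MP_L = 6·L^(-1/2), the labor demand is L(w) = (30/w)^(2).
At w = 7.5: L = 16. At w = 6: L = 25.
ΔL = 25 − 16 = 9.

ΔL = 9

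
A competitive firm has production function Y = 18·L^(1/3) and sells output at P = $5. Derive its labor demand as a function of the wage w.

L(w) = (30/w)^(3/2)

MP_L = (1/3)·18·L^(-2/3) = 6·L^(-2/3).
Setting P·MP_L = w: 30·L^(-2/3) = w.
Solving for L: L^(-2/3) = w/30, so L = (30/w)^(3/2).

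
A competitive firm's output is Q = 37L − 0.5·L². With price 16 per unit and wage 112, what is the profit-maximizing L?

L* = 30

The marginal product of L is MP_L = 37 − L.
A price-taking firm hires until the value of the marginal product equals the wage: P·MP_L = w, so 16·(37 − L) = 112.
Then 37 − L = 7, giving L = 30.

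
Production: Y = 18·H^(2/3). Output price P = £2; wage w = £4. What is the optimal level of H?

MP_H = (2/3)·18·H^(-1/3) = 12·H^(-1/3).
Profit maximization for a price taker requires P·MP_H = w: 2·12·H^(-1/3) = 4.
So H^(-1/3) = 1/6, which gives H = 216.

H* = 216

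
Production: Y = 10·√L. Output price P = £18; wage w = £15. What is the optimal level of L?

MP_L = (1/2)·10·L^(-1/2) = 5·L^(-1/2).
Profit maximization for a price taker requires P·MP_L = w: 18·5·L^(-1/2) = 15.
So L^(-1/2) = 1/6, which gives L = 36.

L* = 36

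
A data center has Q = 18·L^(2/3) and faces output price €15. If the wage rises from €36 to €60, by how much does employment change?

ΔL = -98

From P·MP_L = w with MP_L = 12·L^(-1/3), the labor demand is L(w) = (180/w)^(3).
At w = 36: L = 125. At w = 60: L = 27.
ΔL = 27 − 125 = -98.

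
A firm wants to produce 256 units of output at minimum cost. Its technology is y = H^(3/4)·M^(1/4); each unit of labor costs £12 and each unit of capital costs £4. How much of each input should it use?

H* = 256, M* = 256

Cost minimization requires the marginal rate of technical substitution to equal the input-price ratio: MP_H/MP_M = w/r.
Here MP_H/MP_M = (3/4)·(M/H)/(1/4) = 3·(M/H). Setting this equal to 12/4 = 3 gives M = H.
Substituting into y = 256: H^(3/4)·(H)^(1/4) = 256.
Solving, H = 256 and M = 256.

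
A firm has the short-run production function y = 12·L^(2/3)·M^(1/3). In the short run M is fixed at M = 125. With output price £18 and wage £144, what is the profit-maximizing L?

L* = 125

With M = 125, MP_L = (2/3)·12·L^(-1/3)·125^(1/3) = 40·L^(-1/3).
Profit maximization for a price taker requires P·MP_L = w: 18·40·L^(-1/3) = 144.
So L^(-1/3) = 0.2, which gives L = 125.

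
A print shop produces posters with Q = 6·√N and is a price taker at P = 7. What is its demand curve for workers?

MP_N = (1/2)·6·N^(-1/2) = 3·N^(-1/2).
Setting P·MP_N = w: 21·N^(-1/2) = w.
Solving for N: N^(-1/2) = w/21, so N = (21/w)^(2).

N(w) = 441/w²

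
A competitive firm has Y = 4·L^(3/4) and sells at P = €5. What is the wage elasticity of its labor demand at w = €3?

ε = -4

MP_L = (3/4)·4·L^(-1/4), so P·MP_L = w gives 15·L^(-1/4) = w.
Solving, L(w) = (15/w)^(4). This is a constant-elasticity form: L ∝ w^(−4), so ε = −4.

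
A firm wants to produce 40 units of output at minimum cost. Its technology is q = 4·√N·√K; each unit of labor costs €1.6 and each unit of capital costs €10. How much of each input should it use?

Cost minimization requires the marginal rate of technical substitution to equal the input-price ratio: MP_N/MP_K = w/r.
Here MP_N/MP_K = (1/2)·(K/N)/(1/2) = (K/N). Setting this equal to 1.6/10 = 0.16 gives K = 0.16N.
Substituting into q = 40: 4·N^(1/2)·(0.16N)^(1/2) = 40.
Solving, N = 25 and K = 4.

N* = 25, K* = 4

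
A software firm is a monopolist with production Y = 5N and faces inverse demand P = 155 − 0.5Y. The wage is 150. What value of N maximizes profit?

Marginal revenue from the inverse demand is MR = 155 − Y.
The marginal product is MP_N = 5.
A monopolist hires until marginal revenue product equals the wage: MR·MP_N = w.
(155 − 5N)·5 = 150, so N = 25.

N* = 25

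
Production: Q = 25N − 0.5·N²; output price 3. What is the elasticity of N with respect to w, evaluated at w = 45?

From P·MP_N = w with MP_N = 25 − N, labor demand is N(w) = 25 − w/3.
dN/dw = −1/(3) = -1/3.
At w = 45, N = 10, so ε = (dN/dw)·(w/N) = (-1/3)·(45/10) = -1.5.

ε = -1.5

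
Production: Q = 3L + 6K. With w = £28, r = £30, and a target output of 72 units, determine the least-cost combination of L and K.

The inputs are perfect substitutes, so the firm uses whichever has the lower cost per unit of output.
Cost per unit of output via L is w/3 = 28/3; via K it is r/6 = 5. K is cheaper.
Producing Q = 72 with K alone: L = 0, K = 12.

L* = 0, K* = 12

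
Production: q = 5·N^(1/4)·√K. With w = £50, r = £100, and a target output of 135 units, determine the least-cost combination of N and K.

N* = 81, K* = 81

Cost minimization requires the marginal rate of technical substitution to equal the input-price ratio: MP_N/MP_K = w/r.
Here MP_N/MP_K = (1/4)·(K/N)/(1/2) = 0.5·(K/N). Setting this equal to 50/100 = 0.5 gives K = N.
Substituting into q = 135: 5·N^(1/4)·(N)^(1/2) = 135.
Solving, N = 81 and K = 81.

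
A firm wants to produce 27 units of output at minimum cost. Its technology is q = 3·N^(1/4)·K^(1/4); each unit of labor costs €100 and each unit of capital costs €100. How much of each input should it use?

Cost minimization requires the marginal rate of technical substitution to equal the input-price ratio: MP_N/MP_K = w/r.
Here MP_N/MP_K = (1/4)·(K/N)/(1/4) = (K/N). Setting this equal to 100/100 = 1 gives K = N.
Substituting into q = 27: 3·N^(1/4)·(N)^(1/4) = 27.
Solving, N = 81 and K = 81.

N* = 81, K* = 81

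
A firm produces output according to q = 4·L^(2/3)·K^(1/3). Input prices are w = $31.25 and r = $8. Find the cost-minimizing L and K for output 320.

L* = 64, K* = 125

Cost minimization requires the marginal rate of technical substitution to equal the input-price ratio: MP_L/MP_K = w/r.
Here MP_L/MP_K = (2/3)·(K/L)/(1/3) = 2·(K/L). Setting this equal to 31.25/8 = 3.90625 gives K = 1.953125L.
Substituting into q = 320: 4·L^(2/3)·(1.953125L)^(1/3) = 320.
Solving, L = 64 and K = 125.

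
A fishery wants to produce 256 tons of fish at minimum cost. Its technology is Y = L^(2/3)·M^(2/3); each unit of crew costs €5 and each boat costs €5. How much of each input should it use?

L* = 64, M* = 64

Cost minimization requires the marginal rate of technical substitution to equal the input-price ratio: MP_L/MP_M = w/r.
Here MP_L/MP_M = (2/3)·(M/L)/(2/3) = (M/L). Setting this equal to 5/5 = 1 gives M = L.
Substituting into Y = 256: L^(2/3)·(L)^(2/3) = 256.
Solving, L = 64 and M = 64.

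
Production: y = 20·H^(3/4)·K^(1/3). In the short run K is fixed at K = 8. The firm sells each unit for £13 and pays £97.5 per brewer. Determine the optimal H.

H* = 256

With K = 8, MP_H = (3/4)·20·H^(-1/4)·8^(1/3) = 30·H^(-1/4).
Profit maximization for a price taker requires P·MP_H = w: 13·30·H^(-1/4) = 97.5.
So H^(-1/4) = 0.25, which gives H = 256.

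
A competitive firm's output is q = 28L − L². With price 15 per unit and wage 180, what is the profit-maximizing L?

The marginal product of L is MP_L = 28 − 2L.
A price-taking firm hires until the value of the marginal product equals the wage: P·MP_L = w, so 15·(28 − 2L) = 180.
Then 28 − 2L = 12, giving L = 8.

L* = 8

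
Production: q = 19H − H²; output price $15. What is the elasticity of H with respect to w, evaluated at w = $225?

From P·MP_H = w with MP_H = 19 − 2H, labor demand is H(w) = (19 − w/15)/2.
dH/dw = −1/(30) = -1/30.
At w = 225, H = 2, so ε = (dH/dw)·(w/H) = (-1/30)·(225/2) = -3.75.

ε = -3.75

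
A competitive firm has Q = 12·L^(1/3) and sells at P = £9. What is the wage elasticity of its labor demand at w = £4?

MP_L = (1/3)·12·L^(-2/3), so P·MP_L = w gives 36·L^(-2/3) = w.
Solving, L(w) = (36/w)^(3/2). This is a constant-elasticity form: L ∝ w^(−3/2), so ε = −3/2.

ε = -1.5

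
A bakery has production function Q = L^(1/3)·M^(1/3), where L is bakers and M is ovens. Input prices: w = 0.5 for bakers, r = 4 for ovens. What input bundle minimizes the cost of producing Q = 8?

L* = 64, M* = 8

Cost minimization requires the marginal rate of technical substitution to equal the input-price ratio: MP_L/MP_M = w/r.
Here MP_L/MP_M = (1/3)·(M/L)/(1/3) = (M/L). Setting this equal to 0.5/4 = 0.125 gives M = 0.125L.
Substituting into Q = 8: L^(1/3)·(0.125L)^(1/3) = 8.
Solving, L = 64 and M = 8.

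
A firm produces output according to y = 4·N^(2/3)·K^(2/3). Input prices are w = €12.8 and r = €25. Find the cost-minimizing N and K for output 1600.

Cost minimization requires the marginal rate of technical substitution to equal the input-price ratio: MP_N/MP_K = w/r.
Here MP_N/MP_K = (2/3)·(K/N)/(2/3) = (K/N). Setting this equal to 12.8/25 = 0.512 gives K = 0.512N.
Substituting into y = 1600: 4·N^(2/3)·(0.512N)^(2/3) = 1600.
Solving, N = 125 and K = 64.

N* = 125, K* = 64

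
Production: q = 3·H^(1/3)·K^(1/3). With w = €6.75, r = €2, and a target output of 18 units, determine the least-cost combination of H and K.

H* = 8, K* = 27

Cost minimization requires the marginal rate of technical substitution to equal the input-price ratio: MP_H/MP_K = w/r.
Here MP_H/MP_K = (1/3)·(K/H)/(1/3) = (K/H). Setting this equal to 6.75/2 = 3.375 gives K = 3.375H.
Substituting into q = 18: 3·H^(1/3)·(3.375H)^(1/3) = 18.
Solving, H = 8 and K = 27.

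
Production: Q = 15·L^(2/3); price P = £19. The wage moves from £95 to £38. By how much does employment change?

ΔL = 117

From P·MP_L = w with MP_L = 10·L^(-1/3), the labor demand is L(w) = (190/w)^(3).
At w = 95: L = 8. At w = 38: L = 125.
ΔL = 125 − 8 = 117.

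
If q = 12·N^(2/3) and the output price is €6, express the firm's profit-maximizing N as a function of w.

N(w) = 110592/w³

MP_N = (2/3)·12·N^(-1/3) = 8·N^(-1/3).
Setting P·MP_N = w: 48·N^(-1/3) = w.
Solving for N: N^(-1/3) = w/48, so N = (48/w)^(3).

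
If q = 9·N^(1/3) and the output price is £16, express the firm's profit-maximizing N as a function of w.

N(w) = (48/w)^(3/2)

MP_N = (1/3)·9·N^(-2/3) = 3·N^(-2/3).
Setting P·MP_N = w: 48·N^(-2/3) = w.
Solving for N: N^(-2/3) = w/48, so N = (48/w)^(3/2).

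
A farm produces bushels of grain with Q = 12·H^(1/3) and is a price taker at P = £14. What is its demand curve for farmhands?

MP_H = (1/3)·12·H^(-2/3) = 4·H^(-2/3).
Setting P·MP_H = w: 56·H^(-2/3) = w.
Solving for H: H^(-2/3) = w/56, so H = (56/w)^(3/2).

H(w) = (56/w)^(3/2)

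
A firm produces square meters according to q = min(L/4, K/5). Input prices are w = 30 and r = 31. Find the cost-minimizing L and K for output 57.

L* = 228, K* = 285

With a fixed-proportions technology, the cost-minimizing bundle uses no slack in either input: L/4 = K/5 = q.
So L = 4·57 = 228 and K = 5·57 = 285.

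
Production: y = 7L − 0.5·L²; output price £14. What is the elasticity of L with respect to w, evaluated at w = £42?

From P·MP_L = w with MP_L = 7 − L, labor demand is L(w) = 7 − w/14.
dL/dw = −1/(14) = -1/14.
At w = 42, L = 4, so ε = (dL/dw)·(w/L) = (-1/14)·(42/4) = -0.75.

ε = -0.75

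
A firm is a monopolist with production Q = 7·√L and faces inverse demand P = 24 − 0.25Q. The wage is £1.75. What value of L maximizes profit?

L* = 36

Marginal revenue from the inverse demand is MR = 24 − 0.5Q.
The marginal product is MP_L = 3.5·L^(-1/2).
A monopolist hires until marginal revenue product equals the wage: MR·MP_L = w.
At L, Q = 7·√L. Substituting and solving: (24 − 3.5·√L)·3.5·L^(-1/2) = 1.75 gives L = 36.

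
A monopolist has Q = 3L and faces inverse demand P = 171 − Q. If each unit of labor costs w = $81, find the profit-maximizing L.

L* = 24

Marginal revenue from the inverse demand is MR = 171 − 2Q.
The marginal product is MP_L = 3.
A monopolist hires until marginal revenue product equals the wage: MR·MP_L = w.
(171 − 6L)·3 = 81, so L = 24.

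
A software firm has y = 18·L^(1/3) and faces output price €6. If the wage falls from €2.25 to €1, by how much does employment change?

From P·MP_L = w with MP_L = 6·L^(-2/3), the labor demand is L(w) = (36/w)^(3/2).
At w = 2.25: L = 64. At w = 1: L = 216.
ΔL = 216 − 64 = 152.

ΔL = 152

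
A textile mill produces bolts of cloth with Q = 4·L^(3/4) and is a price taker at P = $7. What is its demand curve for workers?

MP_L = (3/4)·4·L^(-1/4) = 3·L^(-1/4).
Setting P·MP_L = w: 21·L^(-1/4) = w.
Solving for L: L^(-1/4) = w/21, so L = (21/w)^(4).

L(w) = 194481/w^(4)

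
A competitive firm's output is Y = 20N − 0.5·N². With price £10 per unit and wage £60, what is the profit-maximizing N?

N* = 14

The marginal product of N is MP_N = 20 − N.
A price-taking firm hires until the value of the marginal product equals the wage: P·MP_N = w, so 10·(20 − N) = 60.
Then 20 − N = 6, giving N = 14.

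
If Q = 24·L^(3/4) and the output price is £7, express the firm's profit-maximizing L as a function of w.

MP_L = (3/4)·24·L^(-1/4) = 18·L^(-1/4).
Setting P·MP_L = w: 126·L^(-1/4) = w.
Solving for L: L^(-1/4) = w/126, so L = (126/w)^(4).

L(w) = (126/w)^(4)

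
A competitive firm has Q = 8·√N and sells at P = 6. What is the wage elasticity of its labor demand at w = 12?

MP_N = (1/2)·8·N^(-1/2), so P·MP_N = w gives 24·N^(-1/2) = w.
Solving, N(w) = (24/w)^(2). This is a constant-elasticity form: N ∝ w^(−2), so ε = −2.

ε = -2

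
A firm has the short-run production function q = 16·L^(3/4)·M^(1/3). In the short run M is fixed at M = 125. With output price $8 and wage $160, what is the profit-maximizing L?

L* = 81

With M = 125, MP_L = (3/4)·16·L^(-1/4)·125^(1/3) = 60·L^(-1/4).
Profit maximization for a price taker requires P·MP_L = w: 8·60·L^(-1/4) = 160.
So L^(-1/4) = 1/3, which gives L = 81.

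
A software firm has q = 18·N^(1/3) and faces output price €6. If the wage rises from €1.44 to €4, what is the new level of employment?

From P·MP_N = w with MP_N = 6·N^(-2/3), the labor demand is N(w) = (36/w)^(3/2).
At w = 1.44: N = 125. At w = 4: N = 27.

N* = 27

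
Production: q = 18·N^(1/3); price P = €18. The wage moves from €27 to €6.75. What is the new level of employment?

N* = 64

From P·MP_N = w with MP_N = 6·N^(-2/3), the labor demand is N(w) = (108/w)^(3/2).
At w = 27: N = 8. At w = 6.75: N = 64.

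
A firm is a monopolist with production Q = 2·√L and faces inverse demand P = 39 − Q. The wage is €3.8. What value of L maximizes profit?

L* = 25

Marginal revenue from the inverse demand is MR = 39 − 2Q.
The marginal product is MP_L = L^(-1/2).
A monopolist hires until marginal revenue product equals the wage: MR·MP_L = w.
At L, Q = 2·√L. Substituting and solving: (39 − 4·√L)·L^(-1/2) = 3.8 gives L = 25.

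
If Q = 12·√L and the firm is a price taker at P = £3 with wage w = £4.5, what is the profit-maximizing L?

MP_L = (1/2)·12·L^(-1/2) = 6·L^(-1/2).
Profit maximization for a price taker requires P·MP_L = w: 3·6·L^(-1/2) = 4.5.
So L^(-1/2) = 0.25, which gives L = 16.

L* = 16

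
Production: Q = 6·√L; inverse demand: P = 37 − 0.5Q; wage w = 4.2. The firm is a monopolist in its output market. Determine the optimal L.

L* = 25

Marginal revenue from the inverse demand is MR = 37 − Q.
The marginal product is MP_L = 3·L^(-1/2).
A monopolist hires until marginal revenue product equals the wage: MR·MP_L = w.
At L, Q = 6·√L. Substituting and solving: (37 − 6·√L)·3·L^(-1/2) = 4.2 gives L = 25.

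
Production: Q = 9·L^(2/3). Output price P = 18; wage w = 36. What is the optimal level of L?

L* = 27

MP_L = (2/3)·9·L^(-1/3) = 6·L^(-1/3).
Profit maximization for a price taker requires P·MP_L = w: 18·6·L^(-1/3) = 36.
So L^(-1/3) = 1/3, which gives L = 27.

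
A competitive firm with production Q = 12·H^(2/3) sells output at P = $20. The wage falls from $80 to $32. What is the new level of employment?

H* = 125

From P·MP_H = w with MP_H = 8·H^(-1/3), the labor demand is H(w) = (160/w)^(3).
At w = 80: H = 8. At w = 32: H = 125.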